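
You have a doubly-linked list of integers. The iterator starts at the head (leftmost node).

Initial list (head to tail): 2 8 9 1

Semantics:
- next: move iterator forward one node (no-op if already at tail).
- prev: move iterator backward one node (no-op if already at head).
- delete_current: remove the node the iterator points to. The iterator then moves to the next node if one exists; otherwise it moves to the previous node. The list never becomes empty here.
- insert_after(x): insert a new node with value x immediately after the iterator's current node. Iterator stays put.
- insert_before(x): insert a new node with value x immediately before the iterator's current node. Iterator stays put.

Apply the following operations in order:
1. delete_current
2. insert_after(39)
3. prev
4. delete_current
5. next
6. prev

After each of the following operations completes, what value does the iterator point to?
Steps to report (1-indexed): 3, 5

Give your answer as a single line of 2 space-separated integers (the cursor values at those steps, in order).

After 1 (delete_current): list=[8, 9, 1] cursor@8
After 2 (insert_after(39)): list=[8, 39, 9, 1] cursor@8
After 3 (prev): list=[8, 39, 9, 1] cursor@8
After 4 (delete_current): list=[39, 9, 1] cursor@39
After 5 (next): list=[39, 9, 1] cursor@9
After 6 (prev): list=[39, 9, 1] cursor@39

Answer: 8 9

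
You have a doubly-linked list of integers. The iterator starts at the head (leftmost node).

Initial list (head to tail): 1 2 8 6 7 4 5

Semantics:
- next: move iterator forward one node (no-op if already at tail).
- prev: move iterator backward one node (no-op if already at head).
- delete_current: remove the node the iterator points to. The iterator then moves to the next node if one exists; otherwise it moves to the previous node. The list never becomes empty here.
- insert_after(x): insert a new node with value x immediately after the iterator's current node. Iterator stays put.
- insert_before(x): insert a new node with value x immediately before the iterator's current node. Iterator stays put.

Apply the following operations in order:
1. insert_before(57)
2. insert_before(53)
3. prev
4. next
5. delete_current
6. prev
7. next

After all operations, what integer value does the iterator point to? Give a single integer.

Answer: 2

Derivation:
After 1 (insert_before(57)): list=[57, 1, 2, 8, 6, 7, 4, 5] cursor@1
After 2 (insert_before(53)): list=[57, 53, 1, 2, 8, 6, 7, 4, 5] cursor@1
After 3 (prev): list=[57, 53, 1, 2, 8, 6, 7, 4, 5] cursor@53
After 4 (next): list=[57, 53, 1, 2, 8, 6, 7, 4, 5] cursor@1
After 5 (delete_current): list=[57, 53, 2, 8, 6, 7, 4, 5] cursor@2
After 6 (prev): list=[57, 53, 2, 8, 6, 7, 4, 5] cursor@53
After 7 (next): list=[57, 53, 2, 8, 6, 7, 4, 5] cursor@2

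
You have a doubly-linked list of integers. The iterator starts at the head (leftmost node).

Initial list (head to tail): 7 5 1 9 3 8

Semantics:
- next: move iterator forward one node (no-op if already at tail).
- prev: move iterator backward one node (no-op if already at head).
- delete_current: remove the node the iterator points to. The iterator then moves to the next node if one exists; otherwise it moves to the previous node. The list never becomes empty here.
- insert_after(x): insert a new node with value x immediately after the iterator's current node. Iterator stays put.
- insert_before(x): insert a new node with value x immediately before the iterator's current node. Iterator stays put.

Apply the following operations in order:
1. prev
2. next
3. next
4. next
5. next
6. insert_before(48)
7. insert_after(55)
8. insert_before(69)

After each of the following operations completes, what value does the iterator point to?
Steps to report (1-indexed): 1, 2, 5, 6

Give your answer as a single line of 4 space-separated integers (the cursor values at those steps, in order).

Answer: 7 5 3 3

Derivation:
After 1 (prev): list=[7, 5, 1, 9, 3, 8] cursor@7
After 2 (next): list=[7, 5, 1, 9, 3, 8] cursor@5
After 3 (next): list=[7, 5, 1, 9, 3, 8] cursor@1
After 4 (next): list=[7, 5, 1, 9, 3, 8] cursor@9
After 5 (next): list=[7, 5, 1, 9, 3, 8] cursor@3
After 6 (insert_before(48)): list=[7, 5, 1, 9, 48, 3, 8] cursor@3
After 7 (insert_after(55)): list=[7, 5, 1, 9, 48, 3, 55, 8] cursor@3
After 8 (insert_before(69)): list=[7, 5, 1, 9, 48, 69, 3, 55, 8] cursor@3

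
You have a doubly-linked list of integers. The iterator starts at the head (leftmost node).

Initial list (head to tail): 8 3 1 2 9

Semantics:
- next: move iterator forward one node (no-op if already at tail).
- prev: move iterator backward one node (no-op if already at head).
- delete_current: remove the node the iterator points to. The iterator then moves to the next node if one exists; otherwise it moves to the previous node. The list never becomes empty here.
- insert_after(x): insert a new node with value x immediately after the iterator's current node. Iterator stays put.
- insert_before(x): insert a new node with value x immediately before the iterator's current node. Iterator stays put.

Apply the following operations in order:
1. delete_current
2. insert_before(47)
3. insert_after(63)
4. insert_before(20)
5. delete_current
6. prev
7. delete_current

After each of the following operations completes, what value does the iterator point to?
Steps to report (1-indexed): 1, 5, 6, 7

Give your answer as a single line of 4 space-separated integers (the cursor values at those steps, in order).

Answer: 3 63 20 63

Derivation:
After 1 (delete_current): list=[3, 1, 2, 9] cursor@3
After 2 (insert_before(47)): list=[47, 3, 1, 2, 9] cursor@3
After 3 (insert_after(63)): list=[47, 3, 63, 1, 2, 9] cursor@3
After 4 (insert_before(20)): list=[47, 20, 3, 63, 1, 2, 9] cursor@3
After 5 (delete_current): list=[47, 20, 63, 1, 2, 9] cursor@63
After 6 (prev): list=[47, 20, 63, 1, 2, 9] cursor@20
After 7 (delete_current): list=[47, 63, 1, 2, 9] cursor@63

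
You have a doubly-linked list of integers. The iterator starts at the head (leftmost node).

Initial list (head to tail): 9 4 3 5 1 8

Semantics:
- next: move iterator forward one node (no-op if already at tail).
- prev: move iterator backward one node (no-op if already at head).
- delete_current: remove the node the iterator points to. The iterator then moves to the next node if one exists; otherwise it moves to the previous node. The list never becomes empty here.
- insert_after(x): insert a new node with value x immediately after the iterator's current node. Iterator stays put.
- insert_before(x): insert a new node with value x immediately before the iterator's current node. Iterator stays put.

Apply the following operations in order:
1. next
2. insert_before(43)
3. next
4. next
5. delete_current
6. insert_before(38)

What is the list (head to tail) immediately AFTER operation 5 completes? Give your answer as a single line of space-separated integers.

After 1 (next): list=[9, 4, 3, 5, 1, 8] cursor@4
After 2 (insert_before(43)): list=[9, 43, 4, 3, 5, 1, 8] cursor@4
After 3 (next): list=[9, 43, 4, 3, 5, 1, 8] cursor@3
After 4 (next): list=[9, 43, 4, 3, 5, 1, 8] cursor@5
After 5 (delete_current): list=[9, 43, 4, 3, 1, 8] cursor@1

Answer: 9 43 4 3 1 8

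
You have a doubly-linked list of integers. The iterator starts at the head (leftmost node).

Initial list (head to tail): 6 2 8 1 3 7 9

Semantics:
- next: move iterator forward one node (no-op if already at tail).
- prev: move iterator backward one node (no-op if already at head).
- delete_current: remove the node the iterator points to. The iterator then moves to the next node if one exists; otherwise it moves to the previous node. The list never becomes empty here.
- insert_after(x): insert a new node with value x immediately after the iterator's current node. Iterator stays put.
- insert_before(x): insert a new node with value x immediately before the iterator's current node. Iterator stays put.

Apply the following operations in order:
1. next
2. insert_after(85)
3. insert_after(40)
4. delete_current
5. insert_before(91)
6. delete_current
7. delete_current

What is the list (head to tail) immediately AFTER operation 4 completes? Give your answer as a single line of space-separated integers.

After 1 (next): list=[6, 2, 8, 1, 3, 7, 9] cursor@2
After 2 (insert_after(85)): list=[6, 2, 85, 8, 1, 3, 7, 9] cursor@2
After 3 (insert_after(40)): list=[6, 2, 40, 85, 8, 1, 3, 7, 9] cursor@2
After 4 (delete_current): list=[6, 40, 85, 8, 1, 3, 7, 9] cursor@40

Answer: 6 40 85 8 1 3 7 9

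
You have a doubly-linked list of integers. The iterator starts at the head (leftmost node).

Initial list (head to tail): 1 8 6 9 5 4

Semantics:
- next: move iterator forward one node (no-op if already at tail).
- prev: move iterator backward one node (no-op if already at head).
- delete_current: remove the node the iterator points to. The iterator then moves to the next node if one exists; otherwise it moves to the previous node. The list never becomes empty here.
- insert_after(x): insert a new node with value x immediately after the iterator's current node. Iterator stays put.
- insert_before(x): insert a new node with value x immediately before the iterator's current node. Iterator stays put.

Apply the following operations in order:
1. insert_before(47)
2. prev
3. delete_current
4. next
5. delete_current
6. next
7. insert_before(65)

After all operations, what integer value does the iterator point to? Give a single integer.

Answer: 9

Derivation:
After 1 (insert_before(47)): list=[47, 1, 8, 6, 9, 5, 4] cursor@1
After 2 (prev): list=[47, 1, 8, 6, 9, 5, 4] cursor@47
After 3 (delete_current): list=[1, 8, 6, 9, 5, 4] cursor@1
After 4 (next): list=[1, 8, 6, 9, 5, 4] cursor@8
After 5 (delete_current): list=[1, 6, 9, 5, 4] cursor@6
After 6 (next): list=[1, 6, 9, 5, 4] cursor@9
After 7 (insert_before(65)): list=[1, 6, 65, 9, 5, 4] cursor@9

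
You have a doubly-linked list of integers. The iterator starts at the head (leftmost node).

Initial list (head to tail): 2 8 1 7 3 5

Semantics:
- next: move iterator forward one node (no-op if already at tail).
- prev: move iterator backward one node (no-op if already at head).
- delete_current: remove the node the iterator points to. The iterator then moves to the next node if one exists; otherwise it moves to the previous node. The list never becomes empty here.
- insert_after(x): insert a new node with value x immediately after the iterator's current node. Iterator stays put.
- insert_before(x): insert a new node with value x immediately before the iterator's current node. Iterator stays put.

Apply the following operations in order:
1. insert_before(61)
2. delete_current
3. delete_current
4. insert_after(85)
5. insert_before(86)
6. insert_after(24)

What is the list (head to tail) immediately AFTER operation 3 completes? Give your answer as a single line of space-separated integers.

Answer: 61 1 7 3 5

Derivation:
After 1 (insert_before(61)): list=[61, 2, 8, 1, 7, 3, 5] cursor@2
After 2 (delete_current): list=[61, 8, 1, 7, 3, 5] cursor@8
After 3 (delete_current): list=[61, 1, 7, 3, 5] cursor@1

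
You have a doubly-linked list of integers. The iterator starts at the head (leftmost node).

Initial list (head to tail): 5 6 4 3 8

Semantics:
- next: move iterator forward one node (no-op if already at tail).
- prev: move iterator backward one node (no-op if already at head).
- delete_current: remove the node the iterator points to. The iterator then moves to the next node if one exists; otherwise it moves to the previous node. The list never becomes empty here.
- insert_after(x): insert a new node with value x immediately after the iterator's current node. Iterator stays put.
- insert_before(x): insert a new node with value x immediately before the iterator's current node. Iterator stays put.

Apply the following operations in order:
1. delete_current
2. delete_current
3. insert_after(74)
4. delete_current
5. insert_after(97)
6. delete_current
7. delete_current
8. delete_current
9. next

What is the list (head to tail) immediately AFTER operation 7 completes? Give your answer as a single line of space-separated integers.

After 1 (delete_current): list=[6, 4, 3, 8] cursor@6
After 2 (delete_current): list=[4, 3, 8] cursor@4
After 3 (insert_after(74)): list=[4, 74, 3, 8] cursor@4
After 4 (delete_current): list=[74, 3, 8] cursor@74
After 5 (insert_after(97)): list=[74, 97, 3, 8] cursor@74
After 6 (delete_current): list=[97, 3, 8] cursor@97
After 7 (delete_current): list=[3, 8] cursor@3

Answer: 3 8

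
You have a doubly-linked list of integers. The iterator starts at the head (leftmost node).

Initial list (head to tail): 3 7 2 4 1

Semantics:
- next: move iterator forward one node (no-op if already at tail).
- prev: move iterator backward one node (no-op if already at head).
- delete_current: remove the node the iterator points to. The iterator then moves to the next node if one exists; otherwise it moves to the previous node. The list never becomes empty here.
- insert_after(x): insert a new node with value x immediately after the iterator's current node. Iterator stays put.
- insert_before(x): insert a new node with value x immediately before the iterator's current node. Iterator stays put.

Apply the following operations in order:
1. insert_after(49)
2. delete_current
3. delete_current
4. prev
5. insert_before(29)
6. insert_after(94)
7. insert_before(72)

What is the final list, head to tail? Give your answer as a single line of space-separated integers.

After 1 (insert_after(49)): list=[3, 49, 7, 2, 4, 1] cursor@3
After 2 (delete_current): list=[49, 7, 2, 4, 1] cursor@49
After 3 (delete_current): list=[7, 2, 4, 1] cursor@7
After 4 (prev): list=[7, 2, 4, 1] cursor@7
After 5 (insert_before(29)): list=[29, 7, 2, 4, 1] cursor@7
After 6 (insert_after(94)): list=[29, 7, 94, 2, 4, 1] cursor@7
After 7 (insert_before(72)): list=[29, 72, 7, 94, 2, 4, 1] cursor@7

Answer: 29 72 7 94 2 4 1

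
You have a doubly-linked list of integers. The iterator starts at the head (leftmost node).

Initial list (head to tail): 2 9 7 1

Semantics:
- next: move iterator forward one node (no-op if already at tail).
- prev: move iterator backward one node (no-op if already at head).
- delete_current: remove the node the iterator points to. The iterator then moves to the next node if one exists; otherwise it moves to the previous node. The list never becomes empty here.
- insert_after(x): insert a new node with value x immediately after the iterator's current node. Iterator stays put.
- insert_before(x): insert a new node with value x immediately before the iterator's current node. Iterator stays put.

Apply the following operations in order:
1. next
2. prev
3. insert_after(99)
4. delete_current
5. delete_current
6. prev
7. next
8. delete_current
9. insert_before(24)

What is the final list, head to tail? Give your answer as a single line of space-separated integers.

Answer: 9 24 1

Derivation:
After 1 (next): list=[2, 9, 7, 1] cursor@9
After 2 (prev): list=[2, 9, 7, 1] cursor@2
After 3 (insert_after(99)): list=[2, 99, 9, 7, 1] cursor@2
After 4 (delete_current): list=[99, 9, 7, 1] cursor@99
After 5 (delete_current): list=[9, 7, 1] cursor@9
After 6 (prev): list=[9, 7, 1] cursor@9
After 7 (next): list=[9, 7, 1] cursor@7
After 8 (delete_current): list=[9, 1] cursor@1
After 9 (insert_before(24)): list=[9, 24, 1] cursor@1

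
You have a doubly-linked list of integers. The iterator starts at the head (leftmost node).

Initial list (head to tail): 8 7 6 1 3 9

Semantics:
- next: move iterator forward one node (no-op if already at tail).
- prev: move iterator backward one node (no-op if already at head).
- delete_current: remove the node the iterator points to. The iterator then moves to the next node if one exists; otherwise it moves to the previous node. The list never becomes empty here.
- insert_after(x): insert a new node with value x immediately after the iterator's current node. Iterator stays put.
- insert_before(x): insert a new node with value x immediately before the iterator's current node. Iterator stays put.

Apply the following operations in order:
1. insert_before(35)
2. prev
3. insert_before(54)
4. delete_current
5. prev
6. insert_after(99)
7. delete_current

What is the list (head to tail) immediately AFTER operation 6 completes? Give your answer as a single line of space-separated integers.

After 1 (insert_before(35)): list=[35, 8, 7, 6, 1, 3, 9] cursor@8
After 2 (prev): list=[35, 8, 7, 6, 1, 3, 9] cursor@35
After 3 (insert_before(54)): list=[54, 35, 8, 7, 6, 1, 3, 9] cursor@35
After 4 (delete_current): list=[54, 8, 7, 6, 1, 3, 9] cursor@8
After 5 (prev): list=[54, 8, 7, 6, 1, 3, 9] cursor@54
After 6 (insert_after(99)): list=[54, 99, 8, 7, 6, 1, 3, 9] cursor@54

Answer: 54 99 8 7 6 1 3 9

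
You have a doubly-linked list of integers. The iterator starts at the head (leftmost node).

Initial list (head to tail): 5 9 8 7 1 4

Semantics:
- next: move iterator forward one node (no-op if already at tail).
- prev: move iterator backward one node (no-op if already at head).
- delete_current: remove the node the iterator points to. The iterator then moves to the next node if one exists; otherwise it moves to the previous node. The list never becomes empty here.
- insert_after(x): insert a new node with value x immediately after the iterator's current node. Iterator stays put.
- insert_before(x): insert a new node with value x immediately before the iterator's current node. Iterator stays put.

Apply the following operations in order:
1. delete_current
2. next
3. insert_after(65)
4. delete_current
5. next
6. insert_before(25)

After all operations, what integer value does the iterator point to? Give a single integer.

Answer: 7

Derivation:
After 1 (delete_current): list=[9, 8, 7, 1, 4] cursor@9
After 2 (next): list=[9, 8, 7, 1, 4] cursor@8
After 3 (insert_after(65)): list=[9, 8, 65, 7, 1, 4] cursor@8
After 4 (delete_current): list=[9, 65, 7, 1, 4] cursor@65
After 5 (next): list=[9, 65, 7, 1, 4] cursor@7
After 6 (insert_before(25)): list=[9, 65, 25, 7, 1, 4] cursor@7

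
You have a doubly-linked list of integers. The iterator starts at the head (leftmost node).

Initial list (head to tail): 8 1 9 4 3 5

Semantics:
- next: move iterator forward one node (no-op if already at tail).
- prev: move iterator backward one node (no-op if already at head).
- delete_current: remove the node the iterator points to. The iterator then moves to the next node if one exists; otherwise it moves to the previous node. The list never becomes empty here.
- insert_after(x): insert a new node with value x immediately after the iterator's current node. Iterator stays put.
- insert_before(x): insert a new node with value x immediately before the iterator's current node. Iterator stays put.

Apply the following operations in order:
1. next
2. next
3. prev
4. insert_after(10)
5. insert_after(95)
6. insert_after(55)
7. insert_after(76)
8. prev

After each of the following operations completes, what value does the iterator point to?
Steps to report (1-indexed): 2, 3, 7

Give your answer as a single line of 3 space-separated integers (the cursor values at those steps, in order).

After 1 (next): list=[8, 1, 9, 4, 3, 5] cursor@1
After 2 (next): list=[8, 1, 9, 4, 3, 5] cursor@9
After 3 (prev): list=[8, 1, 9, 4, 3, 5] cursor@1
After 4 (insert_after(10)): list=[8, 1, 10, 9, 4, 3, 5] cursor@1
After 5 (insert_after(95)): list=[8, 1, 95, 10, 9, 4, 3, 5] cursor@1
After 6 (insert_after(55)): list=[8, 1, 55, 95, 10, 9, 4, 3, 5] cursor@1
After 7 (insert_after(76)): list=[8, 1, 76, 55, 95, 10, 9, 4, 3, 5] cursor@1
After 8 (prev): list=[8, 1, 76, 55, 95, 10, 9, 4, 3, 5] cursor@8

Answer: 9 1 1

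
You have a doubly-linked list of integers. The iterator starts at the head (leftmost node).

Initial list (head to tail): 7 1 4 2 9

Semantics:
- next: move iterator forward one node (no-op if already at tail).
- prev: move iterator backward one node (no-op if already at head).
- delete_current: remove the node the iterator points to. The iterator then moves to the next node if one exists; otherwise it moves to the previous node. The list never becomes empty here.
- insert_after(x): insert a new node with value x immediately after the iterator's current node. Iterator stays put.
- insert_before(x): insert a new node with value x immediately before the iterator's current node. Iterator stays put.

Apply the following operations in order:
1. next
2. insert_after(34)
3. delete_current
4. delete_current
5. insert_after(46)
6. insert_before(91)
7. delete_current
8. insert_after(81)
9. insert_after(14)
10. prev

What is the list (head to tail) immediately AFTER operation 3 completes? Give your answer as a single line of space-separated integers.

After 1 (next): list=[7, 1, 4, 2, 9] cursor@1
After 2 (insert_after(34)): list=[7, 1, 34, 4, 2, 9] cursor@1
After 3 (delete_current): list=[7, 34, 4, 2, 9] cursor@34

Answer: 7 34 4 2 9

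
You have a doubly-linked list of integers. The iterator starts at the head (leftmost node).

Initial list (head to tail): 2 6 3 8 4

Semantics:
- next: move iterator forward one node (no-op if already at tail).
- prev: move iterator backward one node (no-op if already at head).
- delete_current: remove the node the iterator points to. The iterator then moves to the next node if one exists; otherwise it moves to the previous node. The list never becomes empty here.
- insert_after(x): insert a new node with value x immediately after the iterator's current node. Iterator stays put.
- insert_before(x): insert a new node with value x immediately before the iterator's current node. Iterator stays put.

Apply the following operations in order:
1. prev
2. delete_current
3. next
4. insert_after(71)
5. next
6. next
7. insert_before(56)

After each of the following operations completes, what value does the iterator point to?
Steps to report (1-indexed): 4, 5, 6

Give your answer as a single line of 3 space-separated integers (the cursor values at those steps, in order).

Answer: 3 71 8

Derivation:
After 1 (prev): list=[2, 6, 3, 8, 4] cursor@2
After 2 (delete_current): list=[6, 3, 8, 4] cursor@6
After 3 (next): list=[6, 3, 8, 4] cursor@3
After 4 (insert_after(71)): list=[6, 3, 71, 8, 4] cursor@3
After 5 (next): list=[6, 3, 71, 8, 4] cursor@71
After 6 (next): list=[6, 3, 71, 8, 4] cursor@8
After 7 (insert_before(56)): list=[6, 3, 71, 56, 8, 4] cursor@8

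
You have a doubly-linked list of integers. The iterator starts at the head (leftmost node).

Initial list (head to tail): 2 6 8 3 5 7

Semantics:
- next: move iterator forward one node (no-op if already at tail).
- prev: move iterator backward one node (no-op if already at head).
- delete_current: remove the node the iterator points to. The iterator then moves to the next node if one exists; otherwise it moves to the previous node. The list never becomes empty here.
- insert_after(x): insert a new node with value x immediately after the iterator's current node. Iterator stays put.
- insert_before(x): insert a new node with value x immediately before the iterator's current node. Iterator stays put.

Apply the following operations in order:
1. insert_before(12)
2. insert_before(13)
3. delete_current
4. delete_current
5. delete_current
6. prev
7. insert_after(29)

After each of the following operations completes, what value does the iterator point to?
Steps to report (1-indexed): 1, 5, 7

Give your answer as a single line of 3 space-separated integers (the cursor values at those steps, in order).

Answer: 2 3 13

Derivation:
After 1 (insert_before(12)): list=[12, 2, 6, 8, 3, 5, 7] cursor@2
After 2 (insert_before(13)): list=[12, 13, 2, 6, 8, 3, 5, 7] cursor@2
After 3 (delete_current): list=[12, 13, 6, 8, 3, 5, 7] cursor@6
After 4 (delete_current): list=[12, 13, 8, 3, 5, 7] cursor@8
After 5 (delete_current): list=[12, 13, 3, 5, 7] cursor@3
After 6 (prev): list=[12, 13, 3, 5, 7] cursor@13
After 7 (insert_after(29)): list=[12, 13, 29, 3, 5, 7] cursor@13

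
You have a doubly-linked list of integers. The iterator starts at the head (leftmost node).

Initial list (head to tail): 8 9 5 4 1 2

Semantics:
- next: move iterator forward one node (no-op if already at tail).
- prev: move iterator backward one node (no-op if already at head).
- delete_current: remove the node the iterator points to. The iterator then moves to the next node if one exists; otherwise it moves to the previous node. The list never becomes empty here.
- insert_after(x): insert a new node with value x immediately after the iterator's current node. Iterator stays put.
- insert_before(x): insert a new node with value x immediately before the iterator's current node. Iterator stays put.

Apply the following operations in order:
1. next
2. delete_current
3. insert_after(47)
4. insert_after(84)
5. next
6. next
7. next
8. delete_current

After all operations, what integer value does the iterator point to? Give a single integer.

Answer: 1

Derivation:
After 1 (next): list=[8, 9, 5, 4, 1, 2] cursor@9
After 2 (delete_current): list=[8, 5, 4, 1, 2] cursor@5
After 3 (insert_after(47)): list=[8, 5, 47, 4, 1, 2] cursor@5
After 4 (insert_after(84)): list=[8, 5, 84, 47, 4, 1, 2] cursor@5
After 5 (next): list=[8, 5, 84, 47, 4, 1, 2] cursor@84
After 6 (next): list=[8, 5, 84, 47, 4, 1, 2] cursor@47
After 7 (next): list=[8, 5, 84, 47, 4, 1, 2] cursor@4
After 8 (delete_current): list=[8, 5, 84, 47, 1, 2] cursor@1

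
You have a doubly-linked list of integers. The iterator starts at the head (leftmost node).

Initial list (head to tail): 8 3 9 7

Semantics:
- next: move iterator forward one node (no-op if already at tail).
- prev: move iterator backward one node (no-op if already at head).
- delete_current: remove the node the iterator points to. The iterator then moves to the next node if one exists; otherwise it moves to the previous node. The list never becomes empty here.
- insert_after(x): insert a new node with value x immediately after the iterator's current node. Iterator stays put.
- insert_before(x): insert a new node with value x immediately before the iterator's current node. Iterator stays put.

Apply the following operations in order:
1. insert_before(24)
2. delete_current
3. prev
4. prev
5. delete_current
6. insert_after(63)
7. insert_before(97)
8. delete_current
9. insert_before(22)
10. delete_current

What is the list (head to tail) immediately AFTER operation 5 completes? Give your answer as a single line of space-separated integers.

After 1 (insert_before(24)): list=[24, 8, 3, 9, 7] cursor@8
After 2 (delete_current): list=[24, 3, 9, 7] cursor@3
After 3 (prev): list=[24, 3, 9, 7] cursor@24
After 4 (prev): list=[24, 3, 9, 7] cursor@24
After 5 (delete_current): list=[3, 9, 7] cursor@3

Answer: 3 9 7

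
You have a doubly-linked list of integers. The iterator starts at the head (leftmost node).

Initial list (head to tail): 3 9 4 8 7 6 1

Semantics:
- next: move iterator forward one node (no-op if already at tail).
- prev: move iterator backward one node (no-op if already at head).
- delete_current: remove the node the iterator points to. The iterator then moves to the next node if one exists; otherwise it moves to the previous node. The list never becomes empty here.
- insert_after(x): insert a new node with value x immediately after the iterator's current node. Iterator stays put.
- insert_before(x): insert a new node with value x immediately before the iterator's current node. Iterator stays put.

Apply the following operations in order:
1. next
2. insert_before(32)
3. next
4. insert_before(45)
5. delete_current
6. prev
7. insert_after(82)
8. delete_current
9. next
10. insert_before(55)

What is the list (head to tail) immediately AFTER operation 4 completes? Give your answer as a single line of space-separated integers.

After 1 (next): list=[3, 9, 4, 8, 7, 6, 1] cursor@9
After 2 (insert_before(32)): list=[3, 32, 9, 4, 8, 7, 6, 1] cursor@9
After 3 (next): list=[3, 32, 9, 4, 8, 7, 6, 1] cursor@4
After 4 (insert_before(45)): list=[3, 32, 9, 45, 4, 8, 7, 6, 1] cursor@4

Answer: 3 32 9 45 4 8 7 6 1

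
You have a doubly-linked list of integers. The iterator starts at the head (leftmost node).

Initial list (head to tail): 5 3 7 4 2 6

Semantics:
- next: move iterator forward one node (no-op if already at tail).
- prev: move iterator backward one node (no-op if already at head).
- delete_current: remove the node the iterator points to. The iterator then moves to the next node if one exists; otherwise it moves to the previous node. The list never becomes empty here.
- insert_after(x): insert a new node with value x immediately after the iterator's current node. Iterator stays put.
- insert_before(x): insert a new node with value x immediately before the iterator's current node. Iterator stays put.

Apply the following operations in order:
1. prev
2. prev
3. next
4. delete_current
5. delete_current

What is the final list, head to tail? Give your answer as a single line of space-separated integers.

Answer: 5 4 2 6

Derivation:
After 1 (prev): list=[5, 3, 7, 4, 2, 6] cursor@5
After 2 (prev): list=[5, 3, 7, 4, 2, 6] cursor@5
After 3 (next): list=[5, 3, 7, 4, 2, 6] cursor@3
After 4 (delete_current): list=[5, 7, 4, 2, 6] cursor@7
After 5 (delete_current): list=[5, 4, 2, 6] cursor@4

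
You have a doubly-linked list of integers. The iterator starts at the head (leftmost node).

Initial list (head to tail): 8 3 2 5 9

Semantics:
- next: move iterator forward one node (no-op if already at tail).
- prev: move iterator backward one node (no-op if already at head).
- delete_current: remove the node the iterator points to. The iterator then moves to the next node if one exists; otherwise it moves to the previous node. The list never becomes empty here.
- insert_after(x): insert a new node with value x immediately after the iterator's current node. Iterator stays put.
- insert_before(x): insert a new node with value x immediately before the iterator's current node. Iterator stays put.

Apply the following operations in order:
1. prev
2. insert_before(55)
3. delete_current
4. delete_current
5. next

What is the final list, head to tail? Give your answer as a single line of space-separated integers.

Answer: 55 2 5 9

Derivation:
After 1 (prev): list=[8, 3, 2, 5, 9] cursor@8
After 2 (insert_before(55)): list=[55, 8, 3, 2, 5, 9] cursor@8
After 3 (delete_current): list=[55, 3, 2, 5, 9] cursor@3
After 4 (delete_current): list=[55, 2, 5, 9] cursor@2
After 5 (next): list=[55, 2, 5, 9] cursor@5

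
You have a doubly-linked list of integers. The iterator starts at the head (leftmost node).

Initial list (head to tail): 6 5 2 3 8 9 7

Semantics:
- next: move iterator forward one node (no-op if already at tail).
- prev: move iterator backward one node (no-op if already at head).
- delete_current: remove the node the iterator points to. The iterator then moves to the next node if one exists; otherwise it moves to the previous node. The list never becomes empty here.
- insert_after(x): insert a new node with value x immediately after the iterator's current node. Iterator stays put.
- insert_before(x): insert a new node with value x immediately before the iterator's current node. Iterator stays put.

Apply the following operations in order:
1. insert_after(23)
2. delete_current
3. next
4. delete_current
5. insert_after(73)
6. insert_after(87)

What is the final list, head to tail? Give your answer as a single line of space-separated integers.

Answer: 23 2 87 73 3 8 9 7

Derivation:
After 1 (insert_after(23)): list=[6, 23, 5, 2, 3, 8, 9, 7] cursor@6
After 2 (delete_current): list=[23, 5, 2, 3, 8, 9, 7] cursor@23
After 3 (next): list=[23, 5, 2, 3, 8, 9, 7] cursor@5
After 4 (delete_current): list=[23, 2, 3, 8, 9, 7] cursor@2
After 5 (insert_after(73)): list=[23, 2, 73, 3, 8, 9, 7] cursor@2
After 6 (insert_after(87)): list=[23, 2, 87, 73, 3, 8, 9, 7] cursor@2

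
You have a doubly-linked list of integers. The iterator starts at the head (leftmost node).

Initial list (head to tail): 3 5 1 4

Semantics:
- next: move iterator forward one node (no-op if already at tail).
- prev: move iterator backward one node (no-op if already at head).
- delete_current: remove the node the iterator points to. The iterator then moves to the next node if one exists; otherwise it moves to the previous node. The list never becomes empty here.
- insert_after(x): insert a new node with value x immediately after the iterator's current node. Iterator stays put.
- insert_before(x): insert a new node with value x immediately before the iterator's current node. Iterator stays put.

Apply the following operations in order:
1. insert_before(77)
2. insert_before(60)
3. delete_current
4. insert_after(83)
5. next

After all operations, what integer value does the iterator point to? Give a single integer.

After 1 (insert_before(77)): list=[77, 3, 5, 1, 4] cursor@3
After 2 (insert_before(60)): list=[77, 60, 3, 5, 1, 4] cursor@3
After 3 (delete_current): list=[77, 60, 5, 1, 4] cursor@5
After 4 (insert_after(83)): list=[77, 60, 5, 83, 1, 4] cursor@5
After 5 (next): list=[77, 60, 5, 83, 1, 4] cursor@83

Answer: 83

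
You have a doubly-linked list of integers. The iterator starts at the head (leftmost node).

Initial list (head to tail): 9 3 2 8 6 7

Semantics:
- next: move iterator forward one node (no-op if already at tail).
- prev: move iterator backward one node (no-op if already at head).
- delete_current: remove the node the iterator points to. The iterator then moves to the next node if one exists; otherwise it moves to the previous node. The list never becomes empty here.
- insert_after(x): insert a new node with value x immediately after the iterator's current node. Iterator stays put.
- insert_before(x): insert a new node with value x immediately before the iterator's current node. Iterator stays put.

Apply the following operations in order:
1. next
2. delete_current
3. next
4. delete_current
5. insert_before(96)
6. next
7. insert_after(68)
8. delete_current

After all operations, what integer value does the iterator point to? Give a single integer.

Answer: 68

Derivation:
After 1 (next): list=[9, 3, 2, 8, 6, 7] cursor@3
After 2 (delete_current): list=[9, 2, 8, 6, 7] cursor@2
After 3 (next): list=[9, 2, 8, 6, 7] cursor@8
After 4 (delete_current): list=[9, 2, 6, 7] cursor@6
After 5 (insert_before(96)): list=[9, 2, 96, 6, 7] cursor@6
After 6 (next): list=[9, 2, 96, 6, 7] cursor@7
After 7 (insert_after(68)): list=[9, 2, 96, 6, 7, 68] cursor@7
After 8 (delete_current): list=[9, 2, 96, 6, 68] cursor@68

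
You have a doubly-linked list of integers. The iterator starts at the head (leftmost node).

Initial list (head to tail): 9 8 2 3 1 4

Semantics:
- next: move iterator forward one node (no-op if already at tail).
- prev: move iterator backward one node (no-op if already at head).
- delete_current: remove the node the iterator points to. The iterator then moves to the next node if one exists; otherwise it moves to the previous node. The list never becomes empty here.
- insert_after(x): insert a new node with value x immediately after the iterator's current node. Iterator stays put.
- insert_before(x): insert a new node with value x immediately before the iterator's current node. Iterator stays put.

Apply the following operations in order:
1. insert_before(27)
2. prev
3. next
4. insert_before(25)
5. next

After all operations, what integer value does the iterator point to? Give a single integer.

After 1 (insert_before(27)): list=[27, 9, 8, 2, 3, 1, 4] cursor@9
After 2 (prev): list=[27, 9, 8, 2, 3, 1, 4] cursor@27
After 3 (next): list=[27, 9, 8, 2, 3, 1, 4] cursor@9
After 4 (insert_before(25)): list=[27, 25, 9, 8, 2, 3, 1, 4] cursor@9
After 5 (next): list=[27, 25, 9, 8, 2, 3, 1, 4] cursor@8

Answer: 8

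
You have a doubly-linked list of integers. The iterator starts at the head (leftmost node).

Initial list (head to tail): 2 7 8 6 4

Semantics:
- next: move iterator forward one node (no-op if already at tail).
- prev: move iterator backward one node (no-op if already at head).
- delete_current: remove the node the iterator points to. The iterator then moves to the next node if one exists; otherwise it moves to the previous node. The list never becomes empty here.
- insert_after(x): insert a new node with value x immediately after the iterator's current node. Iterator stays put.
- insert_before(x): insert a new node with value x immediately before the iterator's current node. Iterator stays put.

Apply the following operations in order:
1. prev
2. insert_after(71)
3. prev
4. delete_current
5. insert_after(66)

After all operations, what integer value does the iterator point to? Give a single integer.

Answer: 71

Derivation:
After 1 (prev): list=[2, 7, 8, 6, 4] cursor@2
After 2 (insert_after(71)): list=[2, 71, 7, 8, 6, 4] cursor@2
After 3 (prev): list=[2, 71, 7, 8, 6, 4] cursor@2
After 4 (delete_current): list=[71, 7, 8, 6, 4] cursor@71
After 5 (insert_after(66)): list=[71, 66, 7, 8, 6, 4] cursor@71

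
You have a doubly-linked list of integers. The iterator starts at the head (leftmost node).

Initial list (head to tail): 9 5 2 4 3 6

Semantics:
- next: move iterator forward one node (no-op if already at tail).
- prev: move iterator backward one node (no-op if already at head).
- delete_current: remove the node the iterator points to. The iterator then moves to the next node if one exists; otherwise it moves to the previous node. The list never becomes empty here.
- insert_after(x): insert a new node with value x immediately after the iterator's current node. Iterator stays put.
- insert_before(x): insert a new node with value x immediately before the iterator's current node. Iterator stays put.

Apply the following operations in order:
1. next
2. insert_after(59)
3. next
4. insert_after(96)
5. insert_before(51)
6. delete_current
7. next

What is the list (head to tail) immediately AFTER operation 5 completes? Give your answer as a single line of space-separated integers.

After 1 (next): list=[9, 5, 2, 4, 3, 6] cursor@5
After 2 (insert_after(59)): list=[9, 5, 59, 2, 4, 3, 6] cursor@5
After 3 (next): list=[9, 5, 59, 2, 4, 3, 6] cursor@59
After 4 (insert_after(96)): list=[9, 5, 59, 96, 2, 4, 3, 6] cursor@59
After 5 (insert_before(51)): list=[9, 5, 51, 59, 96, 2, 4, 3, 6] cursor@59

Answer: 9 5 51 59 96 2 4 3 6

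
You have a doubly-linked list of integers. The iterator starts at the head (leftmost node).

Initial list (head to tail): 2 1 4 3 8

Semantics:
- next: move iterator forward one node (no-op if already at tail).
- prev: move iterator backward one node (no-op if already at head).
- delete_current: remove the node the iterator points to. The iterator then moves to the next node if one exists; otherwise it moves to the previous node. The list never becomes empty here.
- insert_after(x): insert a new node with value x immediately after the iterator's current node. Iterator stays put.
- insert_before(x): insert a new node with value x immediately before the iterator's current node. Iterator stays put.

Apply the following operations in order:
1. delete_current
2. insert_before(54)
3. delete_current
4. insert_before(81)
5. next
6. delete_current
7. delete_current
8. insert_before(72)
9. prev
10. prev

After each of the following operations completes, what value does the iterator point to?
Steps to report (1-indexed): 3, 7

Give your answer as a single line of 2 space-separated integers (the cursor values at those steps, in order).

Answer: 4 4

Derivation:
After 1 (delete_current): list=[1, 4, 3, 8] cursor@1
After 2 (insert_before(54)): list=[54, 1, 4, 3, 8] cursor@1
After 3 (delete_current): list=[54, 4, 3, 8] cursor@4
After 4 (insert_before(81)): list=[54, 81, 4, 3, 8] cursor@4
After 5 (next): list=[54, 81, 4, 3, 8] cursor@3
After 6 (delete_current): list=[54, 81, 4, 8] cursor@8
After 7 (delete_current): list=[54, 81, 4] cursor@4
After 8 (insert_before(72)): list=[54, 81, 72, 4] cursor@4
After 9 (prev): list=[54, 81, 72, 4] cursor@72
After 10 (prev): list=[54, 81, 72, 4] cursor@81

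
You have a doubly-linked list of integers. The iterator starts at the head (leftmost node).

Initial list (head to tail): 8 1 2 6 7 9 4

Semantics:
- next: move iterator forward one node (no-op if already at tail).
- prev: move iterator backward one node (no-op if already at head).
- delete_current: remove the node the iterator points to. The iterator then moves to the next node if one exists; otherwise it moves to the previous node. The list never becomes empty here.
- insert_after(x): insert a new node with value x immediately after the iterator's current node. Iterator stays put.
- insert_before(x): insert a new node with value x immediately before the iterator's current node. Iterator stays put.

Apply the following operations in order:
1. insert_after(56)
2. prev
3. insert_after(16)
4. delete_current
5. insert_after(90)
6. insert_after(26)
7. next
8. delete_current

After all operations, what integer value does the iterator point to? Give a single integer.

After 1 (insert_after(56)): list=[8, 56, 1, 2, 6, 7, 9, 4] cursor@8
After 2 (prev): list=[8, 56, 1, 2, 6, 7, 9, 4] cursor@8
After 3 (insert_after(16)): list=[8, 16, 56, 1, 2, 6, 7, 9, 4] cursor@8
After 4 (delete_current): list=[16, 56, 1, 2, 6, 7, 9, 4] cursor@16
After 5 (insert_after(90)): list=[16, 90, 56, 1, 2, 6, 7, 9, 4] cursor@16
After 6 (insert_after(26)): list=[16, 26, 90, 56, 1, 2, 6, 7, 9, 4] cursor@16
After 7 (next): list=[16, 26, 90, 56, 1, 2, 6, 7, 9, 4] cursor@26
After 8 (delete_current): list=[16, 90, 56, 1, 2, 6, 7, 9, 4] cursor@90

Answer: 90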